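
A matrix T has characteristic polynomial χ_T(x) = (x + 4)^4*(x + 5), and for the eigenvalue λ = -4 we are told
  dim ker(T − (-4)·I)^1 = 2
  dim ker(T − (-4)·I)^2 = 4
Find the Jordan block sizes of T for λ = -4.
Block sizes for λ = -4: [2, 2]

From the dimensions of kernels of powers, the number of Jordan blocks of size at least j is d_j − d_{j−1} where d_j = dim ker(N^j) (with d_0 = 0). Computing the differences gives [2, 2].
The number of blocks of size exactly k is (#blocks of size ≥ k) − (#blocks of size ≥ k + 1), so the partition is: 2 block(s) of size 2.
In nonincreasing order the block sizes are [2, 2].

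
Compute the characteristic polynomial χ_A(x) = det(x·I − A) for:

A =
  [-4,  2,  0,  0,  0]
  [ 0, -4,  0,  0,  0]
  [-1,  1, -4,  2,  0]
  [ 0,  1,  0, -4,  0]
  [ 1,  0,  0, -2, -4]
x^5 + 20*x^4 + 160*x^3 + 640*x^2 + 1280*x + 1024

Expanding det(x·I − A) (e.g. by cofactor expansion or by noting that A is similar to its Jordan form J, which has the same characteristic polynomial as A) gives
  χ_A(x) = x^5 + 20*x^4 + 160*x^3 + 640*x^2 + 1280*x + 1024
which factors as (x + 4)^5. The eigenvalues (with algebraic multiplicities) are λ = -4 with multiplicity 5.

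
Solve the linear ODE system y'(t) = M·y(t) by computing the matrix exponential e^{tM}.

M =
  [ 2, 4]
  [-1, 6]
e^{tM} =
  [-2*t*exp(4*t) + exp(4*t), 4*t*exp(4*t)]
  [-t*exp(4*t), 2*t*exp(4*t) + exp(4*t)]

Strategy: write M = P · J · P⁻¹ where J is a Jordan canonical form, so e^{tM} = P · e^{tJ} · P⁻¹, and e^{tJ} can be computed block-by-block.

M has Jordan form
J =
  [4, 1]
  [0, 4]
(up to reordering of blocks).

Per-block formulas:
  For a 2×2 Jordan block J_2(4): exp(t · J_2(4)) = e^(4t)·(I + t·N), where N is the 2×2 nilpotent shift.

After assembling e^{tJ} and conjugating by P, we get:

e^{tM} =
  [-2*t*exp(4*t) + exp(4*t), 4*t*exp(4*t)]
  [-t*exp(4*t), 2*t*exp(4*t) + exp(4*t)]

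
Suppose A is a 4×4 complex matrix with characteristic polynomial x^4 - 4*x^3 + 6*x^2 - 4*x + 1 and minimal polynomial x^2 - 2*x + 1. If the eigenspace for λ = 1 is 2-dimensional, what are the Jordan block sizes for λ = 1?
Block sizes for λ = 1: [2, 2]

Step 1 — from the characteristic polynomial, algebraic multiplicity of λ = 1 is 4. From dim ker(A − (1)·I) = 2, there are exactly 2 Jordan blocks for λ = 1.
Step 2 — from the minimal polynomial, the factor (x − 1)^2 tells us the largest block for λ = 1 has size 2.
Step 3 — with total size 4, 2 blocks, and largest block 2, the block sizes (in nonincreasing order) are [2, 2].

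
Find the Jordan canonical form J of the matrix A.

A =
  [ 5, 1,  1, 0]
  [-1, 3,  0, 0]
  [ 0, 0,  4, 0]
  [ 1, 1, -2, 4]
J_3(4) ⊕ J_1(4)

The characteristic polynomial is
  det(x·I − A) = x^4 - 16*x^3 + 96*x^2 - 256*x + 256 = (x - 4)^4

Eigenvalues and multiplicities (the geometric multiplicity of λ is n − rank(A − λI), which equals the number of Jordan blocks for λ):
  λ = 4: algebraic multiplicity = 4, geometric multiplicity = 2

Determining the block sizes for each eigenvalue:
  λ = 4: with am = 4 and gm = 2, the partition is not yet determined (e.g. several partitions of 4 into 2 parts exist). Let N = A − (4)·I. Computing rank(N^1) = 2, rank(N^2) = 1, rank(N^3) = 0; the number of blocks of size ≥ j is rank(N^{j−1}) − rank(N^j), giving [2, 1, 1]. So we have 1 block(s) of size 3, 1 block(s) of size 1 → block sizes [3, 1]

Assembling the blocks gives a Jordan form
J =
  [4, 1, 0, 0]
  [0, 4, 1, 0]
  [0, 0, 4, 0]
  [0, 0, 0, 4]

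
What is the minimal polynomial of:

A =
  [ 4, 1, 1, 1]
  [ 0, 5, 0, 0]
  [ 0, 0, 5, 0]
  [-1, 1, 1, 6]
x^2 - 10*x + 25

The characteristic polynomial is χ_A(x) = (x - 5)^4, so the eigenvalues are known. The minimal polynomial is
  m_A(x) = Π_λ (x − λ)^{k_λ}
where k_λ is the size of the *largest* Jordan block for λ (equivalently, the smallest k with (A − λI)^k v = 0 for every generalised eigenvector v of λ).

  λ = 5: largest Jordan block has size 2, contributing (x − 5)^2

So m_A(x) = (x - 5)^2 = x^2 - 10*x + 25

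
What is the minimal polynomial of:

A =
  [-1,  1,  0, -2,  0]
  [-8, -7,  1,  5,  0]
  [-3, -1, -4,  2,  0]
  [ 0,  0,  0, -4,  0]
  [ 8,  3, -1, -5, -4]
x^3 + 12*x^2 + 48*x + 64

The characteristic polynomial is χ_A(x) = (x + 4)^5, so the eigenvalues are known. The minimal polynomial is
  m_A(x) = Π_λ (x − λ)^{k_λ}
where k_λ is the size of the *largest* Jordan block for λ (equivalently, the smallest k with (A − λI)^k v = 0 for every generalised eigenvector v of λ).

  λ = -4: largest Jordan block has size 3, contributing (x + 4)^3

So m_A(x) = (x + 4)^3 = x^3 + 12*x^2 + 48*x + 64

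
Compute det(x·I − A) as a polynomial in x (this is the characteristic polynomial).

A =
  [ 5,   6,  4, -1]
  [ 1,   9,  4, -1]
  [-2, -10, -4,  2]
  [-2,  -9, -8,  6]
x^4 - 16*x^3 + 96*x^2 - 256*x + 256

Expanding det(x·I − A) (e.g. by cofactor expansion or by noting that A is similar to its Jordan form J, which has the same characteristic polynomial as A) gives
  χ_A(x) = x^4 - 16*x^3 + 96*x^2 - 256*x + 256
which factors as (x - 4)^4. The eigenvalues (with algebraic multiplicities) are λ = 4 with multiplicity 4.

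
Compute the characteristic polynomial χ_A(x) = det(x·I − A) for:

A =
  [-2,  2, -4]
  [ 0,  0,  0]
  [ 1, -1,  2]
x^3

Expanding det(x·I − A) (e.g. by cofactor expansion or by noting that A is similar to its Jordan form J, which has the same characteristic polynomial as A) gives
  χ_A(x) = x^3
which factors as x^3. The eigenvalues (with algebraic multiplicities) are λ = 0 with multiplicity 3.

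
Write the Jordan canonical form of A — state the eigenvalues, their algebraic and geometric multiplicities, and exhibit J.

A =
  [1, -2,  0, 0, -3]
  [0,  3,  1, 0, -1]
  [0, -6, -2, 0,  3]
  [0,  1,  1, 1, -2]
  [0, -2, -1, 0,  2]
J_3(1) ⊕ J_2(1)

The characteristic polynomial is
  det(x·I − A) = x^5 - 5*x^4 + 10*x^3 - 10*x^2 + 5*x - 1 = (x - 1)^5

Eigenvalues and multiplicities (the geometric multiplicity of λ is n − rank(A − λI), which equals the number of Jordan blocks for λ):
  λ = 1: algebraic multiplicity = 5, geometric multiplicity = 2

Determining the block sizes for each eigenvalue:
  λ = 1: with am = 5 and gm = 2, the partition is not yet determined (e.g. several partitions of 5 into 2 parts exist). Let N = A − (1)·I. Computing rank(N^1) = 3, rank(N^2) = 1, rank(N^3) = 0; the number of blocks of size ≥ j is rank(N^{j−1}) − rank(N^j), giving [2, 2, 1]. So we have 1 block(s) of size 3, 1 block(s) of size 2 → block sizes [3, 2]

Assembling the blocks gives a Jordan form
J =
  [1, 1, 0, 0, 0]
  [0, 1, 1, 0, 0]
  [0, 0, 1, 0, 0]
  [0, 0, 0, 1, 1]
  [0, 0, 0, 0, 1]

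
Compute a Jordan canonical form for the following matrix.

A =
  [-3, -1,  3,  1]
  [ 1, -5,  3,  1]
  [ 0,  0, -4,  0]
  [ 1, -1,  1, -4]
J_3(-4) ⊕ J_1(-4)

The characteristic polynomial is
  det(x·I − A) = x^4 + 16*x^3 + 96*x^2 + 256*x + 256 = (x + 4)^4

Eigenvalues and multiplicities (the geometric multiplicity of λ is n − rank(A − λI), which equals the number of Jordan blocks for λ):
  λ = -4: algebraic multiplicity = 4, geometric multiplicity = 2

Determining the block sizes for each eigenvalue:
  λ = -4: with am = 4 and gm = 2, the partition is not yet determined (e.g. several partitions of 4 into 2 parts exist). Let N = A − (-4)·I. Computing rank(N^1) = 2, rank(N^2) = 1, rank(N^3) = 0; the number of blocks of size ≥ j is rank(N^{j−1}) − rank(N^j), giving [2, 1, 1]. So we have 1 block(s) of size 3, 1 block(s) of size 1 → block sizes [3, 1]

Assembling the blocks gives a Jordan form
J =
  [-4,  1,  0,  0]
  [ 0, -4,  1,  0]
  [ 0,  0, -4,  0]
  [ 0,  0,  0, -4]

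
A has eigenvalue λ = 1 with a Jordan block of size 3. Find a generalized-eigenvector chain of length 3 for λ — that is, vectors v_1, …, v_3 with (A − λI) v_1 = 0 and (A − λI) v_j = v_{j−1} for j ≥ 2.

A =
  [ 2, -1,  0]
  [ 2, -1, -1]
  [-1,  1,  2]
A Jordan chain for λ = 1 of length 3:
v_1 = (-1, -1, 0)ᵀ
v_2 = (1, 2, -1)ᵀ
v_3 = (1, 0, 0)ᵀ

Let N = A − (1)·I. We want v_3 with N^3 v_3 = 0 but N^2 v_3 ≠ 0; then v_{j-1} := N · v_j for j = 3, …, 2.

Pick v_3 = (1, 0, 0)ᵀ.
Then v_2 = N · v_3 = (1, 2, -1)ᵀ.
Then v_1 = N · v_2 = (-1, -1, 0)ᵀ.

Sanity check: (A − (1)·I) v_1 = (0, 0, 0)ᵀ = 0. ✓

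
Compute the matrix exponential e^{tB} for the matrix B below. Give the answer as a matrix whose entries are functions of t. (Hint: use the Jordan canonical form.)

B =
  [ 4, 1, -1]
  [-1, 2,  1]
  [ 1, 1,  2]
e^{tB} =
  [2*exp(3*t) - exp(2*t), exp(3*t) - exp(2*t), -exp(3*t) + exp(2*t)]
  [-exp(3*t) + exp(2*t), exp(2*t), exp(3*t) - exp(2*t)]
  [exp(3*t) - exp(2*t), exp(3*t) - exp(2*t), exp(2*t)]

Strategy: write B = P · J · P⁻¹ where J is a Jordan canonical form, so e^{tB} = P · e^{tJ} · P⁻¹, and e^{tJ} can be computed block-by-block.

B has Jordan form
J =
  [2, 0, 0]
  [0, 3, 0]
  [0, 0, 3]
(up to reordering of blocks).

Per-block formulas:
  For a 1×1 block at λ = 3: exp(t · [3]) = [e^(3t)].
  For a 1×1 block at λ = 2: exp(t · [2]) = [e^(2t)].

After assembling e^{tJ} and conjugating by P, we get:

e^{tB} =
  [2*exp(3*t) - exp(2*t), exp(3*t) - exp(2*t), -exp(3*t) + exp(2*t)]
  [-exp(3*t) + exp(2*t), exp(2*t), exp(3*t) - exp(2*t)]
  [exp(3*t) - exp(2*t), exp(3*t) - exp(2*t), exp(2*t)]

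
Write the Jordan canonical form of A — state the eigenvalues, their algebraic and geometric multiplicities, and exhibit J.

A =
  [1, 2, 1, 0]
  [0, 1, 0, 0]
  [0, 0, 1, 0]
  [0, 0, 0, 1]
J_2(1) ⊕ J_1(1) ⊕ J_1(1)

The characteristic polynomial is
  det(x·I − A) = x^4 - 4*x^3 + 6*x^2 - 4*x + 1 = (x - 1)^4

Eigenvalues and multiplicities (the geometric multiplicity of λ is n − rank(A − λI), which equals the number of Jordan blocks for λ):
  λ = 1: algebraic multiplicity = 4, geometric multiplicity = 3

Determining the block sizes for each eigenvalue:
  λ = 1: 3 blocks summing to 4 forces exactly one block of size 2 and the rest size 1 → block sizes [2, 1, 1]

Assembling the blocks gives a Jordan form
J =
  [1, 1, 0, 0]
  [0, 1, 0, 0]
  [0, 0, 1, 0]
  [0, 0, 0, 1]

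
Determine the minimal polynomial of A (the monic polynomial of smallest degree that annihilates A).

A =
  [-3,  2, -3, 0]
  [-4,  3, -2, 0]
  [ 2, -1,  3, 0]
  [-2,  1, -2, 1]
x^3 - 3*x^2 + 3*x - 1

The characteristic polynomial is χ_A(x) = (x - 1)^4, so the eigenvalues are known. The minimal polynomial is
  m_A(x) = Π_λ (x − λ)^{k_λ}
where k_λ is the size of the *largest* Jordan block for λ (equivalently, the smallest k with (A − λI)^k v = 0 for every generalised eigenvector v of λ).

  λ = 1: largest Jordan block has size 3, contributing (x − 1)^3

So m_A(x) = (x - 1)^3 = x^3 - 3*x^2 + 3*x - 1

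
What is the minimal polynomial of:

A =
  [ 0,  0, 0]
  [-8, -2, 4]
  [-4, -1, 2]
x^2

The characteristic polynomial is χ_A(x) = x^3, so the eigenvalues are known. The minimal polynomial is
  m_A(x) = Π_λ (x − λ)^{k_λ}
where k_λ is the size of the *largest* Jordan block for λ (equivalently, the smallest k with (A − λI)^k v = 0 for every generalised eigenvector v of λ).

  λ = 0: largest Jordan block has size 2, contributing (x − 0)^2

So m_A(x) = x^2 = x^2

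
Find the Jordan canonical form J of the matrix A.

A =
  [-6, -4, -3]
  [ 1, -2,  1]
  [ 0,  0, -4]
J_3(-4)

The characteristic polynomial is
  det(x·I − A) = x^3 + 12*x^2 + 48*x + 64 = (x + 4)^3

Eigenvalues and multiplicities (the geometric multiplicity of λ is n − rank(A − λI), which equals the number of Jordan blocks for λ):
  λ = -4: algebraic multiplicity = 3, geometric multiplicity = 1

Determining the block sizes for each eigenvalue:
  λ = -4: one block (gm = 1), so the single block has size am = 3 → block sizes [3]

Assembling the blocks gives a Jordan form
J =
  [-4,  1,  0]
  [ 0, -4,  1]
  [ 0,  0, -4]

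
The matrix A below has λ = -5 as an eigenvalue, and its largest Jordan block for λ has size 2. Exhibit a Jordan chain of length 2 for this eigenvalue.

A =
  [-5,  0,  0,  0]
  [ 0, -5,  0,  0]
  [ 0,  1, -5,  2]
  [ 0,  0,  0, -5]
A Jordan chain for λ = -5 of length 2:
v_1 = (0, 0, 1, 0)ᵀ
v_2 = (0, 1, 0, 0)ᵀ

Let N = A − (-5)·I. We want v_2 with N^2 v_2 = 0 but N^1 v_2 ≠ 0; then v_{j-1} := N · v_j for j = 2, …, 2.

Pick v_2 = (0, 1, 0, 0)ᵀ.
Then v_1 = N · v_2 = (0, 0, 1, 0)ᵀ.

Sanity check: (A − (-5)·I) v_1 = (0, 0, 0, 0)ᵀ = 0. ✓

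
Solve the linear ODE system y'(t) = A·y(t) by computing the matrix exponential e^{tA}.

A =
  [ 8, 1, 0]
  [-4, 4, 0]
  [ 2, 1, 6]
e^{tA} =
  [2*t*exp(6*t) + exp(6*t), t*exp(6*t), 0]
  [-4*t*exp(6*t), -2*t*exp(6*t) + exp(6*t), 0]
  [2*t*exp(6*t), t*exp(6*t), exp(6*t)]

Strategy: write A = P · J · P⁻¹ where J is a Jordan canonical form, so e^{tA} = P · e^{tJ} · P⁻¹, and e^{tJ} can be computed block-by-block.

A has Jordan form
J =
  [6, 1, 0]
  [0, 6, 0]
  [0, 0, 6]
(up to reordering of blocks).

Per-block formulas:
  For a 1×1 block at λ = 6: exp(t · [6]) = [e^(6t)].
  For a 2×2 Jordan block J_2(6): exp(t · J_2(6)) = e^(6t)·(I + t·N), where N is the 2×2 nilpotent shift.

After assembling e^{tJ} and conjugating by P, we get:

e^{tA} =
  [2*t*exp(6*t) + exp(6*t), t*exp(6*t), 0]
  [-4*t*exp(6*t), -2*t*exp(6*t) + exp(6*t), 0]
  [2*t*exp(6*t), t*exp(6*t), exp(6*t)]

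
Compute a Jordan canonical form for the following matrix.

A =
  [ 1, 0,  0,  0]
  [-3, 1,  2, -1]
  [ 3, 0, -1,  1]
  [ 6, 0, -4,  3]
J_2(1) ⊕ J_1(1) ⊕ J_1(1)

The characteristic polynomial is
  det(x·I − A) = x^4 - 4*x^3 + 6*x^2 - 4*x + 1 = (x - 1)^4

Eigenvalues and multiplicities (the geometric multiplicity of λ is n − rank(A − λI), which equals the number of Jordan blocks for λ):
  λ = 1: algebraic multiplicity = 4, geometric multiplicity = 3

Determining the block sizes for each eigenvalue:
  λ = 1: 3 blocks summing to 4 forces exactly one block of size 2 and the rest size 1 → block sizes [2, 1, 1]

Assembling the blocks gives a Jordan form
J =
  [1, 1, 0, 0]
  [0, 1, 0, 0]
  [0, 0, 1, 0]
  [0, 0, 0, 1]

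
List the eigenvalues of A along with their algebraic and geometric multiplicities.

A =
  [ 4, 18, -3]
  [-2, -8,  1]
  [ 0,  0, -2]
λ = -2: alg = 3, geom = 2

Step 1 — factor the characteristic polynomial to read off the algebraic multiplicities:
  χ_A(x) = (x + 2)^3

Step 2 — compute geometric multiplicities via the rank-nullity identity g(λ) = n − rank(A − λI):
  rank(A − (-2)·I) = 1, so dim ker(A − (-2)·I) = n − 1 = 2

Summary:
  λ = -2: algebraic multiplicity = 3, geometric multiplicity = 2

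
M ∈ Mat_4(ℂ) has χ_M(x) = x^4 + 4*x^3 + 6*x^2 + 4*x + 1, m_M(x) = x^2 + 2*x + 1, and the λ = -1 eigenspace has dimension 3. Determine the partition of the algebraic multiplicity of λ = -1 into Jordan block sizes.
Block sizes for λ = -1: [2, 1, 1]

Step 1 — from the characteristic polynomial, algebraic multiplicity of λ = -1 is 4. From dim ker(M − (-1)·I) = 3, there are exactly 3 Jordan blocks for λ = -1.
Step 2 — from the minimal polynomial, the factor (x + 1)^2 tells us the largest block for λ = -1 has size 2.
Step 3 — with total size 4, 3 blocks, and largest block 2, the block sizes (in nonincreasing order) are [2, 1, 1].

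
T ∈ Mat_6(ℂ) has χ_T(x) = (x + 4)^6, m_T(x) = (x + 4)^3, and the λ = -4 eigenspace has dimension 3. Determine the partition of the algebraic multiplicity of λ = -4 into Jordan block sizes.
Block sizes for λ = -4: [3, 2, 1]

Step 1 — from the characteristic polynomial, algebraic multiplicity of λ = -4 is 6. From dim ker(T − (-4)·I) = 3, there are exactly 3 Jordan blocks for λ = -4.
Step 2 — from the minimal polynomial, the factor (x + 4)^3 tells us the largest block for λ = -4 has size 3.
Step 3 — with total size 6, 3 blocks, and largest block 3, the block sizes (in nonincreasing order) are [3, 2, 1].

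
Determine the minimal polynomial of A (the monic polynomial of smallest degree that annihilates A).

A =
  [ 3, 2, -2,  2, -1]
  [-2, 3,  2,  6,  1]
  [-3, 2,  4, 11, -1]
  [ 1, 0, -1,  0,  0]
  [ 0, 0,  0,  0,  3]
x^3 - 7*x^2 + 15*x - 9

The characteristic polynomial is χ_A(x) = (x - 3)^4*(x - 1), so the eigenvalues are known. The minimal polynomial is
  m_A(x) = Π_λ (x − λ)^{k_λ}
where k_λ is the size of the *largest* Jordan block for λ (equivalently, the smallest k with (A − λI)^k v = 0 for every generalised eigenvector v of λ).

  λ = 1: largest Jordan block has size 1, contributing (x − 1)
  λ = 3: largest Jordan block has size 2, contributing (x − 3)^2

So m_A(x) = (x - 3)^2*(x - 1) = x^3 - 7*x^2 + 15*x - 9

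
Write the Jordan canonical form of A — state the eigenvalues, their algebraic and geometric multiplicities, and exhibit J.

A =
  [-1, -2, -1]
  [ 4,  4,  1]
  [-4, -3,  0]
J_3(1)

The characteristic polynomial is
  det(x·I − A) = x^3 - 3*x^2 + 3*x - 1 = (x - 1)^3

Eigenvalues and multiplicities (the geometric multiplicity of λ is n − rank(A − λI), which equals the number of Jordan blocks for λ):
  λ = 1: algebraic multiplicity = 3, geometric multiplicity = 1

Determining the block sizes for each eigenvalue:
  λ = 1: one block (gm = 1), so the single block has size am = 3 → block sizes [3]

Assembling the blocks gives a Jordan form
J =
  [1, 1, 0]
  [0, 1, 1]
  [0, 0, 1]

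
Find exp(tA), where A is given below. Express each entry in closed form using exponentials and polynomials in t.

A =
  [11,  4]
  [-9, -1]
e^{tA} =
  [6*t*exp(5*t) + exp(5*t), 4*t*exp(5*t)]
  [-9*t*exp(5*t), -6*t*exp(5*t) + exp(5*t)]

Strategy: write A = P · J · P⁻¹ where J is a Jordan canonical form, so e^{tA} = P · e^{tJ} · P⁻¹, and e^{tJ} can be computed block-by-block.

A has Jordan form
J =
  [5, 1]
  [0, 5]
(up to reordering of blocks).

Per-block formulas:
  For a 2×2 Jordan block J_2(5): exp(t · J_2(5)) = e^(5t)·(I + t·N), where N is the 2×2 nilpotent shift.

After assembling e^{tJ} and conjugating by P, we get:

e^{tA} =
  [6*t*exp(5*t) + exp(5*t), 4*t*exp(5*t)]
  [-9*t*exp(5*t), -6*t*exp(5*t) + exp(5*t)]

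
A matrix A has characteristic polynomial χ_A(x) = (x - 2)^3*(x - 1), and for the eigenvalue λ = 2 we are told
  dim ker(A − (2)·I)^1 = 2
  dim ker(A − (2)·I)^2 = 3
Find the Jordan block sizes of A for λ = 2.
Block sizes for λ = 2: [2, 1]

From the dimensions of kernels of powers, the number of Jordan blocks of size at least j is d_j − d_{j−1} where d_j = dim ker(N^j) (with d_0 = 0). Computing the differences gives [2, 1].
The number of blocks of size exactly k is (#blocks of size ≥ k) − (#blocks of size ≥ k + 1), so the partition is: 1 block(s) of size 1, 1 block(s) of size 2.
In nonincreasing order the block sizes are [2, 1].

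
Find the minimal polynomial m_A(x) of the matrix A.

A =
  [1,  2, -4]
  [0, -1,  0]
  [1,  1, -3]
x^2 + 2*x + 1

The characteristic polynomial is χ_A(x) = (x + 1)^3, so the eigenvalues are known. The minimal polynomial is
  m_A(x) = Π_λ (x − λ)^{k_λ}
where k_λ is the size of the *largest* Jordan block for λ (equivalently, the smallest k with (A − λI)^k v = 0 for every generalised eigenvector v of λ).

  λ = -1: largest Jordan block has size 2, contributing (x + 1)^2

So m_A(x) = (x + 1)^2 = x^2 + 2*x + 1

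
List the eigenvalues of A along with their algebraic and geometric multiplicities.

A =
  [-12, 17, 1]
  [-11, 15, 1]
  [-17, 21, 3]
λ = 2: alg = 3, geom = 1

Step 1 — factor the characteristic polynomial to read off the algebraic multiplicities:
  χ_A(x) = (x - 2)^3

Step 2 — compute geometric multiplicities via the rank-nullity identity g(λ) = n − rank(A − λI):
  rank(A − (2)·I) = 2, so dim ker(A − (2)·I) = n − 2 = 1

Summary:
  λ = 2: algebraic multiplicity = 3, geometric multiplicity = 1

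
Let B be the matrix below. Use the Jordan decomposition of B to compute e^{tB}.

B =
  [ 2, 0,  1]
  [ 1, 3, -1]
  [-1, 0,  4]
e^{tB} =
  [-t*exp(3*t) + exp(3*t), 0, t*exp(3*t)]
  [t*exp(3*t), exp(3*t), -t*exp(3*t)]
  [-t*exp(3*t), 0, t*exp(3*t) + exp(3*t)]

Strategy: write B = P · J · P⁻¹ where J is a Jordan canonical form, so e^{tB} = P · e^{tJ} · P⁻¹, and e^{tJ} can be computed block-by-block.

B has Jordan form
J =
  [3, 1, 0]
  [0, 3, 0]
  [0, 0, 3]
(up to reordering of blocks).

Per-block formulas:
  For a 2×2 Jordan block J_2(3): exp(t · J_2(3)) = e^(3t)·(I + t·N), where N is the 2×2 nilpotent shift.
  For a 1×1 block at λ = 3: exp(t · [3]) = [e^(3t)].

After assembling e^{tJ} and conjugating by P, we get:

e^{tB} =
  [-t*exp(3*t) + exp(3*t), 0, t*exp(3*t)]
  [t*exp(3*t), exp(3*t), -t*exp(3*t)]
  [-t*exp(3*t), 0, t*exp(3*t) + exp(3*t)]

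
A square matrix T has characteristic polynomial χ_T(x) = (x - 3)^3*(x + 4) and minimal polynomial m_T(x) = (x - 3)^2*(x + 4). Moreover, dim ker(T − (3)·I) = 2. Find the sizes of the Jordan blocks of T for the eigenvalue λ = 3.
Block sizes for λ = 3: [2, 1]

Step 1 — from the characteristic polynomial, algebraic multiplicity of λ = 3 is 3. From dim ker(T − (3)·I) = 2, there are exactly 2 Jordan blocks for λ = 3.
Step 2 — from the minimal polynomial, the factor (x − 3)^2 tells us the largest block for λ = 3 has size 2.
Step 3 — with total size 3, 2 blocks, and largest block 2, the block sizes (in nonincreasing order) are [2, 1].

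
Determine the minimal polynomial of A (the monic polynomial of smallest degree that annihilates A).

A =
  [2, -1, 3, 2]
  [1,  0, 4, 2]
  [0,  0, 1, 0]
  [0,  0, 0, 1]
x^3 - 3*x^2 + 3*x - 1

The characteristic polynomial is χ_A(x) = (x - 1)^4, so the eigenvalues are known. The minimal polynomial is
  m_A(x) = Π_λ (x − λ)^{k_λ}
where k_λ is the size of the *largest* Jordan block for λ (equivalently, the smallest k with (A − λI)^k v = 0 for every generalised eigenvector v of λ).

  λ = 1: largest Jordan block has size 3, contributing (x − 1)^3

So m_A(x) = (x - 1)^3 = x^3 - 3*x^2 + 3*x - 1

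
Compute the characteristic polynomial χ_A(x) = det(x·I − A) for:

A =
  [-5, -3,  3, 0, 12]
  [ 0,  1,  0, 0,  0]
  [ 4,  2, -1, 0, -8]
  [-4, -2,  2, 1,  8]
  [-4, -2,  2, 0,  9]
x^5 - 5*x^4 + 10*x^3 - 10*x^2 + 5*x - 1

Expanding det(x·I − A) (e.g. by cofactor expansion or by noting that A is similar to its Jordan form J, which has the same characteristic polynomial as A) gives
  χ_A(x) = x^5 - 5*x^4 + 10*x^3 - 10*x^2 + 5*x - 1
which factors as (x - 1)^5. The eigenvalues (with algebraic multiplicities) are λ = 1 with multiplicity 5.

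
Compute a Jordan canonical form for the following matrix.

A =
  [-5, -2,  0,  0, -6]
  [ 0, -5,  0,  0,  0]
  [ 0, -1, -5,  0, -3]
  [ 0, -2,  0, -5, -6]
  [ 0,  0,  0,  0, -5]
J_2(-5) ⊕ J_1(-5) ⊕ J_1(-5) ⊕ J_1(-5)

The characteristic polynomial is
  det(x·I − A) = x^5 + 25*x^4 + 250*x^3 + 1250*x^2 + 3125*x + 3125 = (x + 5)^5

Eigenvalues and multiplicities (the geometric multiplicity of λ is n − rank(A − λI), which equals the number of Jordan blocks for λ):
  λ = -5: algebraic multiplicity = 5, geometric multiplicity = 4

Determining the block sizes for each eigenvalue:
  λ = -5: 4 blocks summing to 5 forces exactly one block of size 2 and the rest size 1 → block sizes [2, 1, 1, 1]

Assembling the blocks gives a Jordan form
J =
  [-5,  1,  0,  0,  0]
  [ 0, -5,  0,  0,  0]
  [ 0,  0, -5,  0,  0]
  [ 0,  0,  0, -5,  0]
  [ 0,  0,  0,  0, -5]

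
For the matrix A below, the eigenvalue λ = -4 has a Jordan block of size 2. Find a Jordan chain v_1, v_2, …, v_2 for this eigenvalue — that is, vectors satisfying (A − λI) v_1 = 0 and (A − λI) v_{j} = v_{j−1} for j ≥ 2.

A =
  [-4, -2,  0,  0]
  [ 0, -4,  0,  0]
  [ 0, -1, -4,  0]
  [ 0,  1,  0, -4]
A Jordan chain for λ = -4 of length 2:
v_1 = (-2, 0, -1, 1)ᵀ
v_2 = (0, 1, 0, 0)ᵀ

Let N = A − (-4)·I. We want v_2 with N^2 v_2 = 0 but N^1 v_2 ≠ 0; then v_{j-1} := N · v_j for j = 2, …, 2.

Pick v_2 = (0, 1, 0, 0)ᵀ.
Then v_1 = N · v_2 = (-2, 0, -1, 1)ᵀ.

Sanity check: (A − (-4)·I) v_1 = (0, 0, 0, 0)ᵀ = 0. ✓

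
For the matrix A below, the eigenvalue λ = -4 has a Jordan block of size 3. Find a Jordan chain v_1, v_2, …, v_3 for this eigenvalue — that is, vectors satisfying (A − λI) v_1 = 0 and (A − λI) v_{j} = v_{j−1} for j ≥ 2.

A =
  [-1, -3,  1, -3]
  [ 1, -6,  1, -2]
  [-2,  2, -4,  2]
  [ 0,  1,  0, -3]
A Jordan chain for λ = -4 of length 3:
v_1 = (0, -1, 0, 1)ᵀ
v_2 = (1, 1, 0, 0)ᵀ
v_3 = (0, 0, 1, 0)ᵀ

Let N = A − (-4)·I. We want v_3 with N^3 v_3 = 0 but N^2 v_3 ≠ 0; then v_{j-1} := N · v_j for j = 3, …, 2.

Pick v_3 = (0, 0, 1, 0)ᵀ.
Then v_2 = N · v_3 = (1, 1, 0, 0)ᵀ.
Then v_1 = N · v_2 = (0, -1, 0, 1)ᵀ.

Sanity check: (A − (-4)·I) v_1 = (0, 0, 0, 0)ᵀ = 0. ✓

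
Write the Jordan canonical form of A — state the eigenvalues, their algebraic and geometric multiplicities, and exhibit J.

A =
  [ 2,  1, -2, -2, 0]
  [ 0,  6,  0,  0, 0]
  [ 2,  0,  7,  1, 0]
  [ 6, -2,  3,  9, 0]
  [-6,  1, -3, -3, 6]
J_2(6) ⊕ J_2(6) ⊕ J_1(6)

The characteristic polynomial is
  det(x·I − A) = x^5 - 30*x^4 + 360*x^3 - 2160*x^2 + 6480*x - 7776 = (x - 6)^5

Eigenvalues and multiplicities (the geometric multiplicity of λ is n − rank(A − λI), which equals the number of Jordan blocks for λ):
  λ = 6: algebraic multiplicity = 5, geometric multiplicity = 3

Determining the block sizes for each eigenvalue:
  λ = 6: with am = 5 and gm = 3, the partition is not yet determined (e.g. several partitions of 5 into 3 parts exist). Let N = A − (6)·I. Computing rank(N^1) = 2, rank(N^2) = 0; the number of blocks of size ≥ j is rank(N^{j−1}) − rank(N^j), giving [3, 2]. So we have 2 block(s) of size 2, 1 block(s) of size 1 → block sizes [2, 2, 1]

Assembling the blocks gives a Jordan form
J =
  [6, 1, 0, 0, 0]
  [0, 6, 0, 0, 0]
  [0, 0, 6, 1, 0]
  [0, 0, 0, 6, 0]
  [0, 0, 0, 0, 6]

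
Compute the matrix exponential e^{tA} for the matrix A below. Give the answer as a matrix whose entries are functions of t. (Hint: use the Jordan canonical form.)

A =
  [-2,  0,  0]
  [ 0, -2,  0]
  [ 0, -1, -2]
e^{tA} =
  [exp(-2*t), 0, 0]
  [0, exp(-2*t), 0]
  [0, -t*exp(-2*t), exp(-2*t)]

Strategy: write A = P · J · P⁻¹ where J is a Jordan canonical form, so e^{tA} = P · e^{tJ} · P⁻¹, and e^{tJ} can be computed block-by-block.

A has Jordan form
J =
  [-2,  1,  0]
  [ 0, -2,  0]
  [ 0,  0, -2]
(up to reordering of blocks).

Per-block formulas:
  For a 2×2 Jordan block J_2(-2): exp(t · J_2(-2)) = e^(-2t)·(I + t·N), where N is the 2×2 nilpotent shift.
  For a 1×1 block at λ = -2: exp(t · [-2]) = [e^(-2t)].

After assembling e^{tJ} and conjugating by P, we get:

e^{tA} =
  [exp(-2*t), 0, 0]
  [0, exp(-2*t), 0]
  [0, -t*exp(-2*t), exp(-2*t)]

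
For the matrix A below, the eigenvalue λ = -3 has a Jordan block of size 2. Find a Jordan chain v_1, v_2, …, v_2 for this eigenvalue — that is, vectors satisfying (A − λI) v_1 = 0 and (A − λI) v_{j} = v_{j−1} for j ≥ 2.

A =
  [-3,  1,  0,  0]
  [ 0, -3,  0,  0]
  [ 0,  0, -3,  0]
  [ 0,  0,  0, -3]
A Jordan chain for λ = -3 of length 2:
v_1 = (1, 0, 0, 0)ᵀ
v_2 = (0, 1, 0, 0)ᵀ

Let N = A − (-3)·I. We want v_2 with N^2 v_2 = 0 but N^1 v_2 ≠ 0; then v_{j-1} := N · v_j for j = 2, …, 2.

Pick v_2 = (0, 1, 0, 0)ᵀ.
Then v_1 = N · v_2 = (1, 0, 0, 0)ᵀ.

Sanity check: (A − (-3)·I) v_1 = (0, 0, 0, 0)ᵀ = 0. ✓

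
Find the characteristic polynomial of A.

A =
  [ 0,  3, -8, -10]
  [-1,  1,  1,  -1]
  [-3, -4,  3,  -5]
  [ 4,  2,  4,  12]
x^4 - 16*x^3 + 96*x^2 - 256*x + 256

Expanding det(x·I − A) (e.g. by cofactor expansion or by noting that A is similar to its Jordan form J, which has the same characteristic polynomial as A) gives
  χ_A(x) = x^4 - 16*x^3 + 96*x^2 - 256*x + 256
which factors as (x - 4)^4. The eigenvalues (with algebraic multiplicities) are λ = 4 with multiplicity 4.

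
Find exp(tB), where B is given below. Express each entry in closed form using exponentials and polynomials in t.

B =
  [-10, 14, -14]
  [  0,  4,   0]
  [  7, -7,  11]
e^{tB} =
  [-exp(4*t) + 2*exp(-3*t), 2*exp(4*t) - 2*exp(-3*t), -2*exp(4*t) + 2*exp(-3*t)]
  [0, exp(4*t), 0]
  [exp(4*t) - exp(-3*t), -exp(4*t) + exp(-3*t), 2*exp(4*t) - exp(-3*t)]

Strategy: write B = P · J · P⁻¹ where J is a Jordan canonical form, so e^{tB} = P · e^{tJ} · P⁻¹, and e^{tJ} can be computed block-by-block.

B has Jordan form
J =
  [-3, 0, 0]
  [ 0, 4, 0]
  [ 0, 0, 4]
(up to reordering of blocks).

Per-block formulas:
  For a 1×1 block at λ = 4: exp(t · [4]) = [e^(4t)].
  For a 1×1 block at λ = -3: exp(t · [-3]) = [e^(-3t)].

After assembling e^{tJ} and conjugating by P, we get:

e^{tB} =
  [-exp(4*t) + 2*exp(-3*t), 2*exp(4*t) - 2*exp(-3*t), -2*exp(4*t) + 2*exp(-3*t)]
  [0, exp(4*t), 0]
  [exp(4*t) - exp(-3*t), -exp(4*t) + exp(-3*t), 2*exp(4*t) - exp(-3*t)]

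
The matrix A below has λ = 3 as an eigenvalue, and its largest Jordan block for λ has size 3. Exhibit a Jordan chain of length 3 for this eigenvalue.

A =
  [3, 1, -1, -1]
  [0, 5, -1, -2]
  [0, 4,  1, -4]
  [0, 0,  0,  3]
A Jordan chain for λ = 3 of length 3:
v_1 = (-2, 0, 0, 0)ᵀ
v_2 = (1, 2, 4, 0)ᵀ
v_3 = (0, 1, 0, 0)ᵀ

Let N = A − (3)·I. We want v_3 with N^3 v_3 = 0 but N^2 v_3 ≠ 0; then v_{j-1} := N · v_j for j = 3, …, 2.

Pick v_3 = (0, 1, 0, 0)ᵀ.
Then v_2 = N · v_3 = (1, 2, 4, 0)ᵀ.
Then v_1 = N · v_2 = (-2, 0, 0, 0)ᵀ.

Sanity check: (A − (3)·I) v_1 = (0, 0, 0, 0)ᵀ = 0. ✓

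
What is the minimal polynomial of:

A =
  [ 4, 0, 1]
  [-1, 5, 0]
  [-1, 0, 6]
x^3 - 15*x^2 + 75*x - 125

The characteristic polynomial is χ_A(x) = (x - 5)^3, so the eigenvalues are known. The minimal polynomial is
  m_A(x) = Π_λ (x − λ)^{k_λ}
where k_λ is the size of the *largest* Jordan block for λ (equivalently, the smallest k with (A − λI)^k v = 0 for every generalised eigenvector v of λ).

  λ = 5: largest Jordan block has size 3, contributing (x − 5)^3

So m_A(x) = (x - 5)^3 = x^3 - 15*x^2 + 75*x - 125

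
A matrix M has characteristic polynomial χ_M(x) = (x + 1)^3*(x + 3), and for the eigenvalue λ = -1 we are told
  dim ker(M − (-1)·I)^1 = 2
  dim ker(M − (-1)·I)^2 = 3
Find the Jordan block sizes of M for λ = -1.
Block sizes for λ = -1: [2, 1]

From the dimensions of kernels of powers, the number of Jordan blocks of size at least j is d_j − d_{j−1} where d_j = dim ker(N^j) (with d_0 = 0). Computing the differences gives [2, 1].
The number of blocks of size exactly k is (#blocks of size ≥ k) − (#blocks of size ≥ k + 1), so the partition is: 1 block(s) of size 1, 1 block(s) of size 2.
In nonincreasing order the block sizes are [2, 1].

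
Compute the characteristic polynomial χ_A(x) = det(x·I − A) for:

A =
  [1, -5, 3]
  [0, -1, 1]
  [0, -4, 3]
x^3 - 3*x^2 + 3*x - 1

Expanding det(x·I − A) (e.g. by cofactor expansion or by noting that A is similar to its Jordan form J, which has the same characteristic polynomial as A) gives
  χ_A(x) = x^3 - 3*x^2 + 3*x - 1
which factors as (x - 1)^3. The eigenvalues (with algebraic multiplicities) are λ = 1 with multiplicity 3.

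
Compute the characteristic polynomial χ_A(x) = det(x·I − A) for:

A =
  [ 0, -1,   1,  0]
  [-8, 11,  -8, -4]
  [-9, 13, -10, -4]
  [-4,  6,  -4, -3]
x^4 + 2*x^3 - 2*x - 1

Expanding det(x·I − A) (e.g. by cofactor expansion or by noting that A is similar to its Jordan form J, which has the same characteristic polynomial as A) gives
  χ_A(x) = x^4 + 2*x^3 - 2*x - 1
which factors as (x - 1)*(x + 1)^3. The eigenvalues (with algebraic multiplicities) are λ = -1 with multiplicity 3, λ = 1 with multiplicity 1.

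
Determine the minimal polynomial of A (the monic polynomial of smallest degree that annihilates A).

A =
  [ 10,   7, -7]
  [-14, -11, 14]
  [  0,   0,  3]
x^2 + x - 12

The characteristic polynomial is χ_A(x) = (x - 3)^2*(x + 4), so the eigenvalues are known. The minimal polynomial is
  m_A(x) = Π_λ (x − λ)^{k_λ}
where k_λ is the size of the *largest* Jordan block for λ (equivalently, the smallest k with (A − λI)^k v = 0 for every generalised eigenvector v of λ).

  λ = -4: largest Jordan block has size 1, contributing (x + 4)
  λ = 3: largest Jordan block has size 1, contributing (x − 3)

So m_A(x) = (x - 3)*(x + 4) = x^2 + x - 12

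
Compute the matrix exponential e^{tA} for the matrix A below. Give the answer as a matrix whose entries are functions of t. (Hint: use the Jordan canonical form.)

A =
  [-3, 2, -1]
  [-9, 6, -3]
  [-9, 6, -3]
e^{tA} =
  [1 - 3*t, 2*t, -t]
  [-9*t, 6*t + 1, -3*t]
  [-9*t, 6*t, 1 - 3*t]

Strategy: write A = P · J · P⁻¹ where J is a Jordan canonical form, so e^{tA} = P · e^{tJ} · P⁻¹, and e^{tJ} can be computed block-by-block.

A has Jordan form
J =
  [0, 1, 0]
  [0, 0, 0]
  [0, 0, 0]
(up to reordering of blocks).

Per-block formulas:
  For a 1×1 block at λ = 0: exp(t · [0]) = [e^(0t)].
  For a 2×2 Jordan block J_2(0): exp(t · J_2(0)) = e^(0t)·(I + t·N), where N is the 2×2 nilpotent shift.

After assembling e^{tJ} and conjugating by P, we get:

e^{tA} =
  [1 - 3*t, 2*t, -t]
  [-9*t, 6*t + 1, -3*t]
  [-9*t, 6*t, 1 - 3*t]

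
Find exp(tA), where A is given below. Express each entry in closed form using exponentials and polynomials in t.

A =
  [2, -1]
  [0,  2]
e^{tA} =
  [exp(2*t), -t*exp(2*t)]
  [0, exp(2*t)]

Strategy: write A = P · J · P⁻¹ where J is a Jordan canonical form, so e^{tA} = P · e^{tJ} · P⁻¹, and e^{tJ} can be computed block-by-block.

A has Jordan form
J =
  [2, 1]
  [0, 2]
(up to reordering of blocks).

Per-block formulas:
  For a 2×2 Jordan block J_2(2): exp(t · J_2(2)) = e^(2t)·(I + t·N), where N is the 2×2 nilpotent shift.

After assembling e^{tJ} and conjugating by P, we get:

e^{tA} =
  [exp(2*t), -t*exp(2*t)]
  [0, exp(2*t)]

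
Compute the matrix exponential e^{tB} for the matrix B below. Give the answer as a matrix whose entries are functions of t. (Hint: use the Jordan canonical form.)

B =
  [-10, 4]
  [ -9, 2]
e^{tB} =
  [-6*t*exp(-4*t) + exp(-4*t), 4*t*exp(-4*t)]
  [-9*t*exp(-4*t), 6*t*exp(-4*t) + exp(-4*t)]

Strategy: write B = P · J · P⁻¹ where J is a Jordan canonical form, so e^{tB} = P · e^{tJ} · P⁻¹, and e^{tJ} can be computed block-by-block.

B has Jordan form
J =
  [-4,  1]
  [ 0, -4]
(up to reordering of blocks).

Per-block formulas:
  For a 2×2 Jordan block J_2(-4): exp(t · J_2(-4)) = e^(-4t)·(I + t·N), where N is the 2×2 nilpotent shift.

After assembling e^{tJ} and conjugating by P, we get:

e^{tB} =
  [-6*t*exp(-4*t) + exp(-4*t), 4*t*exp(-4*t)]
  [-9*t*exp(-4*t), 6*t*exp(-4*t) + exp(-4*t)]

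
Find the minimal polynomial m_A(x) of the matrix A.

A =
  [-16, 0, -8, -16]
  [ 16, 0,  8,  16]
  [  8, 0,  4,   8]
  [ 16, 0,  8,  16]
x^2 - 4*x

The characteristic polynomial is χ_A(x) = x^3*(x - 4), so the eigenvalues are known. The minimal polynomial is
  m_A(x) = Π_λ (x − λ)^{k_λ}
where k_λ is the size of the *largest* Jordan block for λ (equivalently, the smallest k with (A − λI)^k v = 0 for every generalised eigenvector v of λ).

  λ = 0: largest Jordan block has size 1, contributing (x − 0)
  λ = 4: largest Jordan block has size 1, contributing (x − 4)

So m_A(x) = x*(x - 4) = x^2 - 4*x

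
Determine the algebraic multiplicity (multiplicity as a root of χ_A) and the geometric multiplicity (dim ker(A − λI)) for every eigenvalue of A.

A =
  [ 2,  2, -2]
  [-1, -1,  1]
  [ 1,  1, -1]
λ = 0: alg = 3, geom = 2

Step 1 — factor the characteristic polynomial to read off the algebraic multiplicities:
  χ_A(x) = x^3

Step 2 — compute geometric multiplicities via the rank-nullity identity g(λ) = n − rank(A − λI):
  rank(A − (0)·I) = 1, so dim ker(A − (0)·I) = n − 1 = 2

Summary:
  λ = 0: algebraic multiplicity = 3, geometric multiplicity = 2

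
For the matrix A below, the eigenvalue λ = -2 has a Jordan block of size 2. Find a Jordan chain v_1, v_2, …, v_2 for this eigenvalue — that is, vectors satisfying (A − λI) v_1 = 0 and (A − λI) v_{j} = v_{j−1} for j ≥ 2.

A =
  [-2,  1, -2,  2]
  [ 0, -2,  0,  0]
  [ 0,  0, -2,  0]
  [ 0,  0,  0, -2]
A Jordan chain for λ = -2 of length 2:
v_1 = (1, 0, 0, 0)ᵀ
v_2 = (0, 1, 0, 0)ᵀ

Let N = A − (-2)·I. We want v_2 with N^2 v_2 = 0 but N^1 v_2 ≠ 0; then v_{j-1} := N · v_j for j = 2, …, 2.

Pick v_2 = (0, 1, 0, 0)ᵀ.
Then v_1 = N · v_2 = (1, 0, 0, 0)ᵀ.

Sanity check: (A − (-2)·I) v_1 = (0, 0, 0, 0)ᵀ = 0. ✓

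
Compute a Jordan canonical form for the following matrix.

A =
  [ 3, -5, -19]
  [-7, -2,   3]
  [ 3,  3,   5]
J_3(2)

The characteristic polynomial is
  det(x·I − A) = x^3 - 6*x^2 + 12*x - 8 = (x - 2)^3

Eigenvalues and multiplicities (the geometric multiplicity of λ is n − rank(A − λI), which equals the number of Jordan blocks for λ):
  λ = 2: algebraic multiplicity = 3, geometric multiplicity = 1

Determining the block sizes for each eigenvalue:
  λ = 2: one block (gm = 1), so the single block has size am = 3 → block sizes [3]

Assembling the blocks gives a Jordan form
J =
  [2, 1, 0]
  [0, 2, 1]
  [0, 0, 2]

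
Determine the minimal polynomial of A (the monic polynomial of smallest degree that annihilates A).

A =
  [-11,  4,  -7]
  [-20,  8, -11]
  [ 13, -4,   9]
x^3 - 6*x^2 + 12*x - 8

The characteristic polynomial is χ_A(x) = (x - 2)^3, so the eigenvalues are known. The minimal polynomial is
  m_A(x) = Π_λ (x − λ)^{k_λ}
where k_λ is the size of the *largest* Jordan block for λ (equivalently, the smallest k with (A − λI)^k v = 0 for every generalised eigenvector v of λ).

  λ = 2: largest Jordan block has size 3, contributing (x − 2)^3

So m_A(x) = (x - 2)^3 = x^3 - 6*x^2 + 12*x - 8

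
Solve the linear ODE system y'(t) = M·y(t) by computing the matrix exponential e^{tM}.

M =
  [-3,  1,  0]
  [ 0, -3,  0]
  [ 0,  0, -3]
e^{tM} =
  [exp(-3*t), t*exp(-3*t), 0]
  [0, exp(-3*t), 0]
  [0, 0, exp(-3*t)]

Strategy: write M = P · J · P⁻¹ where J is a Jordan canonical form, so e^{tM} = P · e^{tJ} · P⁻¹, and e^{tJ} can be computed block-by-block.

M has Jordan form
J =
  [-3,  1,  0]
  [ 0, -3,  0]
  [ 0,  0, -3]
(up to reordering of blocks).

Per-block formulas:
  For a 2×2 Jordan block J_2(-3): exp(t · J_2(-3)) = e^(-3t)·(I + t·N), where N is the 2×2 nilpotent shift.
  For a 1×1 block at λ = -3: exp(t · [-3]) = [e^(-3t)].

After assembling e^{tJ} and conjugating by P, we get:

e^{tM} =
  [exp(-3*t), t*exp(-3*t), 0]
  [0, exp(-3*t), 0]
  [0, 0, exp(-3*t)]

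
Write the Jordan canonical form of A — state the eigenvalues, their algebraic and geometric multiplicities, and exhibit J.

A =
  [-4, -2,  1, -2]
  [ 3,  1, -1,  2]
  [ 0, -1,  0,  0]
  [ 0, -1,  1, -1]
J_3(-1) ⊕ J_1(-1)

The characteristic polynomial is
  det(x·I − A) = x^4 + 4*x^3 + 6*x^2 + 4*x + 1 = (x + 1)^4

Eigenvalues and multiplicities (the geometric multiplicity of λ is n − rank(A − λI), which equals the number of Jordan blocks for λ):
  λ = -1: algebraic multiplicity = 4, geometric multiplicity = 2

Determining the block sizes for each eigenvalue:
  λ = -1: with am = 4 and gm = 2, the partition is not yet determined (e.g. several partitions of 4 into 2 parts exist). Let N = A − (-1)·I. Computing rank(N^1) = 2, rank(N^2) = 1, rank(N^3) = 0; the number of blocks of size ≥ j is rank(N^{j−1}) − rank(N^j), giving [2, 1, 1]. So we have 1 block(s) of size 3, 1 block(s) of size 1 → block sizes [3, 1]

Assembling the blocks gives a Jordan form
J =
  [-1,  1,  0,  0]
  [ 0, -1,  1,  0]
  [ 0,  0, -1,  0]
  [ 0,  0,  0, -1]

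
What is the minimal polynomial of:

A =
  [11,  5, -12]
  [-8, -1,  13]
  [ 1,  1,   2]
x^3 - 12*x^2 + 48*x - 64

The characteristic polynomial is χ_A(x) = (x - 4)^3, so the eigenvalues are known. The minimal polynomial is
  m_A(x) = Π_λ (x − λ)^{k_λ}
where k_λ is the size of the *largest* Jordan block for λ (equivalently, the smallest k with (A − λI)^k v = 0 for every generalised eigenvector v of λ).

  λ = 4: largest Jordan block has size 3, contributing (x − 4)^3

So m_A(x) = (x - 4)^3 = x^3 - 12*x^2 + 48*x - 64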